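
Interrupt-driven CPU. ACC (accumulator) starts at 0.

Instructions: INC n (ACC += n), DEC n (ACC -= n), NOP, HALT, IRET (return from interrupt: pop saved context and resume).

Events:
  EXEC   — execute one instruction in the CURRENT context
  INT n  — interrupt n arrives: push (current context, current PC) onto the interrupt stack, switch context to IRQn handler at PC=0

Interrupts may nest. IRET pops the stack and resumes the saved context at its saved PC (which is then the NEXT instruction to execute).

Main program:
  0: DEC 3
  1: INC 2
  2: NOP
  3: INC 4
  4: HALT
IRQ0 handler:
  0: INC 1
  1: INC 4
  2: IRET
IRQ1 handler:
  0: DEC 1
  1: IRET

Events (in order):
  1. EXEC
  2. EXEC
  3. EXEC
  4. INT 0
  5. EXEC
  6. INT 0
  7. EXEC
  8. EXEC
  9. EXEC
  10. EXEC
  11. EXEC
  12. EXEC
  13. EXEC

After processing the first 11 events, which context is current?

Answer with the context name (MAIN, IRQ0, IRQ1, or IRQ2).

Event 1 (EXEC): [MAIN] PC=0: DEC 3 -> ACC=-3
Event 2 (EXEC): [MAIN] PC=1: INC 2 -> ACC=-1
Event 3 (EXEC): [MAIN] PC=2: NOP
Event 4 (INT 0): INT 0 arrives: push (MAIN, PC=3), enter IRQ0 at PC=0 (depth now 1)
Event 5 (EXEC): [IRQ0] PC=0: INC 1 -> ACC=0
Event 6 (INT 0): INT 0 arrives: push (IRQ0, PC=1), enter IRQ0 at PC=0 (depth now 2)
Event 7 (EXEC): [IRQ0] PC=0: INC 1 -> ACC=1
Event 8 (EXEC): [IRQ0] PC=1: INC 4 -> ACC=5
Event 9 (EXEC): [IRQ0] PC=2: IRET -> resume IRQ0 at PC=1 (depth now 1)
Event 10 (EXEC): [IRQ0] PC=1: INC 4 -> ACC=9
Event 11 (EXEC): [IRQ0] PC=2: IRET -> resume MAIN at PC=3 (depth now 0)

Answer: MAIN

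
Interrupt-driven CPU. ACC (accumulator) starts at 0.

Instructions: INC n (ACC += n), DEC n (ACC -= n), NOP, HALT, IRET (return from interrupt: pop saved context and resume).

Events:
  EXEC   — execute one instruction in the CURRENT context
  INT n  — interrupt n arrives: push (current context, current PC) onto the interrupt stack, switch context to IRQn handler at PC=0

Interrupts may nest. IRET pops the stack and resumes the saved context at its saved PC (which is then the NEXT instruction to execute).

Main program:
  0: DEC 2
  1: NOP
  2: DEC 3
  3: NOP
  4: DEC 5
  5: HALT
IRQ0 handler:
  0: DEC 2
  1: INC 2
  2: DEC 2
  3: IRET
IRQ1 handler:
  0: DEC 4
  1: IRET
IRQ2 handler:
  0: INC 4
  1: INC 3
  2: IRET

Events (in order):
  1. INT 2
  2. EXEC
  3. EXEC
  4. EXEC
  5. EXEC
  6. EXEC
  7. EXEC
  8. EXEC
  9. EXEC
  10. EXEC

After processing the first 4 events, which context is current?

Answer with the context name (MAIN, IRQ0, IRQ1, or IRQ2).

Event 1 (INT 2): INT 2 arrives: push (MAIN, PC=0), enter IRQ2 at PC=0 (depth now 1)
Event 2 (EXEC): [IRQ2] PC=0: INC 4 -> ACC=4
Event 3 (EXEC): [IRQ2] PC=1: INC 3 -> ACC=7
Event 4 (EXEC): [IRQ2] PC=2: IRET -> resume MAIN at PC=0 (depth now 0)

Answer: MAIN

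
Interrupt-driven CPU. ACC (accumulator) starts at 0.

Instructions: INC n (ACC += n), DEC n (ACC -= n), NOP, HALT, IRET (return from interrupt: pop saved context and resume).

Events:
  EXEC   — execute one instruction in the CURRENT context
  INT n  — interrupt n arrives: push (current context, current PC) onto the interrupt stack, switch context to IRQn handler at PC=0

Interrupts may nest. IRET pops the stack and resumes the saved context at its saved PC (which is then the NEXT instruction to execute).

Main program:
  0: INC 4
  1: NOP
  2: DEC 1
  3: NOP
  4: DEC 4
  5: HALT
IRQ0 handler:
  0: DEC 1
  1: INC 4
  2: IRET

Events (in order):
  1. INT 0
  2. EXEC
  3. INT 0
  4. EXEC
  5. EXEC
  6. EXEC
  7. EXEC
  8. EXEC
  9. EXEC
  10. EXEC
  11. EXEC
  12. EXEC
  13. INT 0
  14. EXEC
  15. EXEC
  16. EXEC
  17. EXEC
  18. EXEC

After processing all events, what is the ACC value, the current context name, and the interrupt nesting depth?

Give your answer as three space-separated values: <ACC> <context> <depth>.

Answer: 8 MAIN 0

Derivation:
Event 1 (INT 0): INT 0 arrives: push (MAIN, PC=0), enter IRQ0 at PC=0 (depth now 1)
Event 2 (EXEC): [IRQ0] PC=0: DEC 1 -> ACC=-1
Event 3 (INT 0): INT 0 arrives: push (IRQ0, PC=1), enter IRQ0 at PC=0 (depth now 2)
Event 4 (EXEC): [IRQ0] PC=0: DEC 1 -> ACC=-2
Event 5 (EXEC): [IRQ0] PC=1: INC 4 -> ACC=2
Event 6 (EXEC): [IRQ0] PC=2: IRET -> resume IRQ0 at PC=1 (depth now 1)
Event 7 (EXEC): [IRQ0] PC=1: INC 4 -> ACC=6
Event 8 (EXEC): [IRQ0] PC=2: IRET -> resume MAIN at PC=0 (depth now 0)
Event 9 (EXEC): [MAIN] PC=0: INC 4 -> ACC=10
Event 10 (EXEC): [MAIN] PC=1: NOP
Event 11 (EXEC): [MAIN] PC=2: DEC 1 -> ACC=9
Event 12 (EXEC): [MAIN] PC=3: NOP
Event 13 (INT 0): INT 0 arrives: push (MAIN, PC=4), enter IRQ0 at PC=0 (depth now 1)
Event 14 (EXEC): [IRQ0] PC=0: DEC 1 -> ACC=8
Event 15 (EXEC): [IRQ0] PC=1: INC 4 -> ACC=12
Event 16 (EXEC): [IRQ0] PC=2: IRET -> resume MAIN at PC=4 (depth now 0)
Event 17 (EXEC): [MAIN] PC=4: DEC 4 -> ACC=8
Event 18 (EXEC): [MAIN] PC=5: HALT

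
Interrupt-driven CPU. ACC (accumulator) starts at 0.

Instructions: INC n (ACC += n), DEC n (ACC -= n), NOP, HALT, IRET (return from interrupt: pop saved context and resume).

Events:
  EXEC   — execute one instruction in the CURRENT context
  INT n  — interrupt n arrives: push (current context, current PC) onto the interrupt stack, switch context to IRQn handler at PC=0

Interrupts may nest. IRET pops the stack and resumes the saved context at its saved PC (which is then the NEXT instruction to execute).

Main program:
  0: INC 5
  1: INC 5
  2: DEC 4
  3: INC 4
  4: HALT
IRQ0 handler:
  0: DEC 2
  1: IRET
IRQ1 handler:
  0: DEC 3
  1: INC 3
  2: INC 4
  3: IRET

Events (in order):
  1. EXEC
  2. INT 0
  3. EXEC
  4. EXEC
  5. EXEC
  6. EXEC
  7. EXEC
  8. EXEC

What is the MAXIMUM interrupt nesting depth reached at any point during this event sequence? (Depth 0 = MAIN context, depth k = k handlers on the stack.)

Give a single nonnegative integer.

Event 1 (EXEC): [MAIN] PC=0: INC 5 -> ACC=5 [depth=0]
Event 2 (INT 0): INT 0 arrives: push (MAIN, PC=1), enter IRQ0 at PC=0 (depth now 1) [depth=1]
Event 3 (EXEC): [IRQ0] PC=0: DEC 2 -> ACC=3 [depth=1]
Event 4 (EXEC): [IRQ0] PC=1: IRET -> resume MAIN at PC=1 (depth now 0) [depth=0]
Event 5 (EXEC): [MAIN] PC=1: INC 5 -> ACC=8 [depth=0]
Event 6 (EXEC): [MAIN] PC=2: DEC 4 -> ACC=4 [depth=0]
Event 7 (EXEC): [MAIN] PC=3: INC 4 -> ACC=8 [depth=0]
Event 8 (EXEC): [MAIN] PC=4: HALT [depth=0]
Max depth observed: 1

Answer: 1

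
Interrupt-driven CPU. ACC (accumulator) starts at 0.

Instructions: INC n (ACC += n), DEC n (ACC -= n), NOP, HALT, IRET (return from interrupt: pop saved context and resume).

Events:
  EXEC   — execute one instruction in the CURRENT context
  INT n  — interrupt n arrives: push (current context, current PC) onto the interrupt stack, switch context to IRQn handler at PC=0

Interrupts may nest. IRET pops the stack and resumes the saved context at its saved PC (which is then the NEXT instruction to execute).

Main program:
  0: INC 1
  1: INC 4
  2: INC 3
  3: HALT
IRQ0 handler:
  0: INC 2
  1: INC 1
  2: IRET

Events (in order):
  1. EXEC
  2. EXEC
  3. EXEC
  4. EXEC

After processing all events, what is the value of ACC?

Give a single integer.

Answer: 8

Derivation:
Event 1 (EXEC): [MAIN] PC=0: INC 1 -> ACC=1
Event 2 (EXEC): [MAIN] PC=1: INC 4 -> ACC=5
Event 3 (EXEC): [MAIN] PC=2: INC 3 -> ACC=8
Event 4 (EXEC): [MAIN] PC=3: HALT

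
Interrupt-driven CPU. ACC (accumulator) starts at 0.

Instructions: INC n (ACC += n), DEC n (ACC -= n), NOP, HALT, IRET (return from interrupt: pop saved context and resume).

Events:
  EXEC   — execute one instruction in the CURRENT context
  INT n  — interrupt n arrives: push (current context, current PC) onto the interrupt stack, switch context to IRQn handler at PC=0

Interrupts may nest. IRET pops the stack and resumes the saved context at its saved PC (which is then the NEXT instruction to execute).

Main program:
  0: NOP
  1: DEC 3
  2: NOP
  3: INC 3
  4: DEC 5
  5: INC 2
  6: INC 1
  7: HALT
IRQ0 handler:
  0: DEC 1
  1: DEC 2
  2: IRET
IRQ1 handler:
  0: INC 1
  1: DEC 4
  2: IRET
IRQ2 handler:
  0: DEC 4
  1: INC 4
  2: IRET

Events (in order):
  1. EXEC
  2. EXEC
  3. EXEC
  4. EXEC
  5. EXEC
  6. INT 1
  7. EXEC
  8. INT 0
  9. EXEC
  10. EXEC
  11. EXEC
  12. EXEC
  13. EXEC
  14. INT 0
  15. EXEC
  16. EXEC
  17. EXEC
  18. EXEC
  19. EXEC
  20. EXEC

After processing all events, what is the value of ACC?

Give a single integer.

Event 1 (EXEC): [MAIN] PC=0: NOP
Event 2 (EXEC): [MAIN] PC=1: DEC 3 -> ACC=-3
Event 3 (EXEC): [MAIN] PC=2: NOP
Event 4 (EXEC): [MAIN] PC=3: INC 3 -> ACC=0
Event 5 (EXEC): [MAIN] PC=4: DEC 5 -> ACC=-5
Event 6 (INT 1): INT 1 arrives: push (MAIN, PC=5), enter IRQ1 at PC=0 (depth now 1)
Event 7 (EXEC): [IRQ1] PC=0: INC 1 -> ACC=-4
Event 8 (INT 0): INT 0 arrives: push (IRQ1, PC=1), enter IRQ0 at PC=0 (depth now 2)
Event 9 (EXEC): [IRQ0] PC=0: DEC 1 -> ACC=-5
Event 10 (EXEC): [IRQ0] PC=1: DEC 2 -> ACC=-7
Event 11 (EXEC): [IRQ0] PC=2: IRET -> resume IRQ1 at PC=1 (depth now 1)
Event 12 (EXEC): [IRQ1] PC=1: DEC 4 -> ACC=-11
Event 13 (EXEC): [IRQ1] PC=2: IRET -> resume MAIN at PC=5 (depth now 0)
Event 14 (INT 0): INT 0 arrives: push (MAIN, PC=5), enter IRQ0 at PC=0 (depth now 1)
Event 15 (EXEC): [IRQ0] PC=0: DEC 1 -> ACC=-12
Event 16 (EXEC): [IRQ0] PC=1: DEC 2 -> ACC=-14
Event 17 (EXEC): [IRQ0] PC=2: IRET -> resume MAIN at PC=5 (depth now 0)
Event 18 (EXEC): [MAIN] PC=5: INC 2 -> ACC=-12
Event 19 (EXEC): [MAIN] PC=6: INC 1 -> ACC=-11
Event 20 (EXEC): [MAIN] PC=7: HALT

Answer: -11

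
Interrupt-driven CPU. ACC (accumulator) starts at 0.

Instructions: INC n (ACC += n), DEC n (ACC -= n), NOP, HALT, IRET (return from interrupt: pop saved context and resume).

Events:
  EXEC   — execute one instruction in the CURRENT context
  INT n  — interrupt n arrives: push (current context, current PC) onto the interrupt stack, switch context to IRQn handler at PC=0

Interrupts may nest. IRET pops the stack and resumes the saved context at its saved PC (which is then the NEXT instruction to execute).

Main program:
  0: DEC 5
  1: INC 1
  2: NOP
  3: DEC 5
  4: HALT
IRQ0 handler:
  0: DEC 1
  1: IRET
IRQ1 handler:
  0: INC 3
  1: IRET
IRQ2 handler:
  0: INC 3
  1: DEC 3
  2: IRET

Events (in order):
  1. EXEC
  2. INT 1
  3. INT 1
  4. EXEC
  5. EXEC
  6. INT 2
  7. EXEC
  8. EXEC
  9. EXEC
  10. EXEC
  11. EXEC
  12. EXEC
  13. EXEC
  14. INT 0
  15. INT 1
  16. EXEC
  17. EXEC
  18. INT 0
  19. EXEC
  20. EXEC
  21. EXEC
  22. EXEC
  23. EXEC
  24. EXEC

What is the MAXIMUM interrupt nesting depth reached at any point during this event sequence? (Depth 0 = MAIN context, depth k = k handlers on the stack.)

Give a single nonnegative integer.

Answer: 2

Derivation:
Event 1 (EXEC): [MAIN] PC=0: DEC 5 -> ACC=-5 [depth=0]
Event 2 (INT 1): INT 1 arrives: push (MAIN, PC=1), enter IRQ1 at PC=0 (depth now 1) [depth=1]
Event 3 (INT 1): INT 1 arrives: push (IRQ1, PC=0), enter IRQ1 at PC=0 (depth now 2) [depth=2]
Event 4 (EXEC): [IRQ1] PC=0: INC 3 -> ACC=-2 [depth=2]
Event 5 (EXEC): [IRQ1] PC=1: IRET -> resume IRQ1 at PC=0 (depth now 1) [depth=1]
Event 6 (INT 2): INT 2 arrives: push (IRQ1, PC=0), enter IRQ2 at PC=0 (depth now 2) [depth=2]
Event 7 (EXEC): [IRQ2] PC=0: INC 3 -> ACC=1 [depth=2]
Event 8 (EXEC): [IRQ2] PC=1: DEC 3 -> ACC=-2 [depth=2]
Event 9 (EXEC): [IRQ2] PC=2: IRET -> resume IRQ1 at PC=0 (depth now 1) [depth=1]
Event 10 (EXEC): [IRQ1] PC=0: INC 3 -> ACC=1 [depth=1]
Event 11 (EXEC): [IRQ1] PC=1: IRET -> resume MAIN at PC=1 (depth now 0) [depth=0]
Event 12 (EXEC): [MAIN] PC=1: INC 1 -> ACC=2 [depth=0]
Event 13 (EXEC): [MAIN] PC=2: NOP [depth=0]
Event 14 (INT 0): INT 0 arrives: push (MAIN, PC=3), enter IRQ0 at PC=0 (depth now 1) [depth=1]
Event 15 (INT 1): INT 1 arrives: push (IRQ0, PC=0), enter IRQ1 at PC=0 (depth now 2) [depth=2]
Event 16 (EXEC): [IRQ1] PC=0: INC 3 -> ACC=5 [depth=2]
Event 17 (EXEC): [IRQ1] PC=1: IRET -> resume IRQ0 at PC=0 (depth now 1) [depth=1]
Event 18 (INT 0): INT 0 arrives: push (IRQ0, PC=0), enter IRQ0 at PC=0 (depth now 2) [depth=2]
Event 19 (EXEC): [IRQ0] PC=0: DEC 1 -> ACC=4 [depth=2]
Event 20 (EXEC): [IRQ0] PC=1: IRET -> resume IRQ0 at PC=0 (depth now 1) [depth=1]
Event 21 (EXEC): [IRQ0] PC=0: DEC 1 -> ACC=3 [depth=1]
Event 22 (EXEC): [IRQ0] PC=1: IRET -> resume MAIN at PC=3 (depth now 0) [depth=0]
Event 23 (EXEC): [MAIN] PC=3: DEC 5 -> ACC=-2 [depth=0]
Event 24 (EXEC): [MAIN] PC=4: HALT [depth=0]
Max depth observed: 2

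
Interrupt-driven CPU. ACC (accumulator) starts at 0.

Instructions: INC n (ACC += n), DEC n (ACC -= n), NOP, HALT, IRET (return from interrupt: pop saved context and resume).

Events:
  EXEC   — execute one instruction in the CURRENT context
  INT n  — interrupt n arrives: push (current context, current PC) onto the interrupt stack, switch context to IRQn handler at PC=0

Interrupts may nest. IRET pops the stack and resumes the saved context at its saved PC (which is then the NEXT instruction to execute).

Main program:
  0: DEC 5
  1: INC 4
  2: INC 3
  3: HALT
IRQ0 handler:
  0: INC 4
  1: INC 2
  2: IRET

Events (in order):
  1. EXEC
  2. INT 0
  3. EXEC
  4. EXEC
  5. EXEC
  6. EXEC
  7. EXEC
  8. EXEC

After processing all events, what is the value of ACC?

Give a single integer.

Event 1 (EXEC): [MAIN] PC=0: DEC 5 -> ACC=-5
Event 2 (INT 0): INT 0 arrives: push (MAIN, PC=1), enter IRQ0 at PC=0 (depth now 1)
Event 3 (EXEC): [IRQ0] PC=0: INC 4 -> ACC=-1
Event 4 (EXEC): [IRQ0] PC=1: INC 2 -> ACC=1
Event 5 (EXEC): [IRQ0] PC=2: IRET -> resume MAIN at PC=1 (depth now 0)
Event 6 (EXEC): [MAIN] PC=1: INC 4 -> ACC=5
Event 7 (EXEC): [MAIN] PC=2: INC 3 -> ACC=8
Event 8 (EXEC): [MAIN] PC=3: HALT

Answer: 8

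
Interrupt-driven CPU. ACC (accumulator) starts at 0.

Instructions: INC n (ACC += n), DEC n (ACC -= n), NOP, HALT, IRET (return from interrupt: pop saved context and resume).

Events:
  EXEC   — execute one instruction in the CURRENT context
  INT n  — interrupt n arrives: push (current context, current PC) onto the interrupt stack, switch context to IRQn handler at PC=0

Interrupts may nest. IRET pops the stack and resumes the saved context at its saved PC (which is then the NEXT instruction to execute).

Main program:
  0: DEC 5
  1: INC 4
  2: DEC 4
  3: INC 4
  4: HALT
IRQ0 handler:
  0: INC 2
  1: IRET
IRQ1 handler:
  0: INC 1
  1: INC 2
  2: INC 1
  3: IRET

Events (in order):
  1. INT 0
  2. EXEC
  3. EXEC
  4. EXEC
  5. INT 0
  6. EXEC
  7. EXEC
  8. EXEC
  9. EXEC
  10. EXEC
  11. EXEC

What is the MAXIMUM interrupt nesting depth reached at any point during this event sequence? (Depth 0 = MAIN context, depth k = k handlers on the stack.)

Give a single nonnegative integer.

Answer: 1

Derivation:
Event 1 (INT 0): INT 0 arrives: push (MAIN, PC=0), enter IRQ0 at PC=0 (depth now 1) [depth=1]
Event 2 (EXEC): [IRQ0] PC=0: INC 2 -> ACC=2 [depth=1]
Event 3 (EXEC): [IRQ0] PC=1: IRET -> resume MAIN at PC=0 (depth now 0) [depth=0]
Event 4 (EXEC): [MAIN] PC=0: DEC 5 -> ACC=-3 [depth=0]
Event 5 (INT 0): INT 0 arrives: push (MAIN, PC=1), enter IRQ0 at PC=0 (depth now 1) [depth=1]
Event 6 (EXEC): [IRQ0] PC=0: INC 2 -> ACC=-1 [depth=1]
Event 7 (EXEC): [IRQ0] PC=1: IRET -> resume MAIN at PC=1 (depth now 0) [depth=0]
Event 8 (EXEC): [MAIN] PC=1: INC 4 -> ACC=3 [depth=0]
Event 9 (EXEC): [MAIN] PC=2: DEC 4 -> ACC=-1 [depth=0]
Event 10 (EXEC): [MAIN] PC=3: INC 4 -> ACC=3 [depth=0]
Event 11 (EXEC): [MAIN] PC=4: HALT [depth=0]
Max depth observed: 1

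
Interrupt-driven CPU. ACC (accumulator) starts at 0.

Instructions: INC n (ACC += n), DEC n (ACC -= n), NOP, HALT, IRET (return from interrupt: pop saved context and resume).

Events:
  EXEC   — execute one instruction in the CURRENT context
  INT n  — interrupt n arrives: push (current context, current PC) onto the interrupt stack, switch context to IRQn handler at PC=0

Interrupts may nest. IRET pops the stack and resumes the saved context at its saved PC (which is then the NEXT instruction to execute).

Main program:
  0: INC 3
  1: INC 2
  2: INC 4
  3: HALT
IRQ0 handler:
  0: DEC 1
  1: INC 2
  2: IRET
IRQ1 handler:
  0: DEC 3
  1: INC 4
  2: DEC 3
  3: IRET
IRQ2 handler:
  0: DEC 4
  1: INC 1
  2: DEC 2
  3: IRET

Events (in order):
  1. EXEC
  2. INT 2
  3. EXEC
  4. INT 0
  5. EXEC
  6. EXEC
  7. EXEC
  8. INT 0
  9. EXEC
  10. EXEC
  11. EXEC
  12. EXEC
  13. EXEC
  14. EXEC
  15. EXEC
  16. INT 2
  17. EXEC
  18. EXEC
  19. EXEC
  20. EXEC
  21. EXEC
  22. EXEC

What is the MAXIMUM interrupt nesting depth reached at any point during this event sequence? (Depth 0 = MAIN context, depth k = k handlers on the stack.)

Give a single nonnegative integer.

Answer: 2

Derivation:
Event 1 (EXEC): [MAIN] PC=0: INC 3 -> ACC=3 [depth=0]
Event 2 (INT 2): INT 2 arrives: push (MAIN, PC=1), enter IRQ2 at PC=0 (depth now 1) [depth=1]
Event 3 (EXEC): [IRQ2] PC=0: DEC 4 -> ACC=-1 [depth=1]
Event 4 (INT 0): INT 0 arrives: push (IRQ2, PC=1), enter IRQ0 at PC=0 (depth now 2) [depth=2]
Event 5 (EXEC): [IRQ0] PC=0: DEC 1 -> ACC=-2 [depth=2]
Event 6 (EXEC): [IRQ0] PC=1: INC 2 -> ACC=0 [depth=2]
Event 7 (EXEC): [IRQ0] PC=2: IRET -> resume IRQ2 at PC=1 (depth now 1) [depth=1]
Event 8 (INT 0): INT 0 arrives: push (IRQ2, PC=1), enter IRQ0 at PC=0 (depth now 2) [depth=2]
Event 9 (EXEC): [IRQ0] PC=0: DEC 1 -> ACC=-1 [depth=2]
Event 10 (EXEC): [IRQ0] PC=1: INC 2 -> ACC=1 [depth=2]
Event 11 (EXEC): [IRQ0] PC=2: IRET -> resume IRQ2 at PC=1 (depth now 1) [depth=1]
Event 12 (EXEC): [IRQ2] PC=1: INC 1 -> ACC=2 [depth=1]
Event 13 (EXEC): [IRQ2] PC=2: DEC 2 -> ACC=0 [depth=1]
Event 14 (EXEC): [IRQ2] PC=3: IRET -> resume MAIN at PC=1 (depth now 0) [depth=0]
Event 15 (EXEC): [MAIN] PC=1: INC 2 -> ACC=2 [depth=0]
Event 16 (INT 2): INT 2 arrives: push (MAIN, PC=2), enter IRQ2 at PC=0 (depth now 1) [depth=1]
Event 17 (EXEC): [IRQ2] PC=0: DEC 4 -> ACC=-2 [depth=1]
Event 18 (EXEC): [IRQ2] PC=1: INC 1 -> ACC=-1 [depth=1]
Event 19 (EXEC): [IRQ2] PC=2: DEC 2 -> ACC=-3 [depth=1]
Event 20 (EXEC): [IRQ2] PC=3: IRET -> resume MAIN at PC=2 (depth now 0) [depth=0]
Event 21 (EXEC): [MAIN] PC=2: INC 4 -> ACC=1 [depth=0]
Event 22 (EXEC): [MAIN] PC=3: HALT [depth=0]
Max depth observed: 2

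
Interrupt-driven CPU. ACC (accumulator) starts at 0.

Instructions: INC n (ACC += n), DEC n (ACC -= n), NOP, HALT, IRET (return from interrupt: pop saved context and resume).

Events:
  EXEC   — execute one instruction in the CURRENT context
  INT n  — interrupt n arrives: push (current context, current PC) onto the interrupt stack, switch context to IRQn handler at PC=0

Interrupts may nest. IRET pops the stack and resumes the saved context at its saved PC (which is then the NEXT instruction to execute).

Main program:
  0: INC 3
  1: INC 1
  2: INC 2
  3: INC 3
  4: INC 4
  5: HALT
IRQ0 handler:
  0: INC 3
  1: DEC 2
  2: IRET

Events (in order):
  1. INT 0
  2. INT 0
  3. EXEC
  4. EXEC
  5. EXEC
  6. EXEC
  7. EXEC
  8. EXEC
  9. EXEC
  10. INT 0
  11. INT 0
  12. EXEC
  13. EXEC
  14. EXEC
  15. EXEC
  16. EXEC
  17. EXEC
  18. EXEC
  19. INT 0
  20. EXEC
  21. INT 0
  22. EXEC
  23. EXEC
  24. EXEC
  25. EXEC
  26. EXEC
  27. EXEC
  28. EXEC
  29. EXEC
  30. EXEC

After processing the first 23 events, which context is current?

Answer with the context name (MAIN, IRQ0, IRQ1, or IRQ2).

Event 1 (INT 0): INT 0 arrives: push (MAIN, PC=0), enter IRQ0 at PC=0 (depth now 1)
Event 2 (INT 0): INT 0 arrives: push (IRQ0, PC=0), enter IRQ0 at PC=0 (depth now 2)
Event 3 (EXEC): [IRQ0] PC=0: INC 3 -> ACC=3
Event 4 (EXEC): [IRQ0] PC=1: DEC 2 -> ACC=1
Event 5 (EXEC): [IRQ0] PC=2: IRET -> resume IRQ0 at PC=0 (depth now 1)
Event 6 (EXEC): [IRQ0] PC=0: INC 3 -> ACC=4
Event 7 (EXEC): [IRQ0] PC=1: DEC 2 -> ACC=2
Event 8 (EXEC): [IRQ0] PC=2: IRET -> resume MAIN at PC=0 (depth now 0)
Event 9 (EXEC): [MAIN] PC=0: INC 3 -> ACC=5
Event 10 (INT 0): INT 0 arrives: push (MAIN, PC=1), enter IRQ0 at PC=0 (depth now 1)
Event 11 (INT 0): INT 0 arrives: push (IRQ0, PC=0), enter IRQ0 at PC=0 (depth now 2)
Event 12 (EXEC): [IRQ0] PC=0: INC 3 -> ACC=8
Event 13 (EXEC): [IRQ0] PC=1: DEC 2 -> ACC=6
Event 14 (EXEC): [IRQ0] PC=2: IRET -> resume IRQ0 at PC=0 (depth now 1)
Event 15 (EXEC): [IRQ0] PC=0: INC 3 -> ACC=9
Event 16 (EXEC): [IRQ0] PC=1: DEC 2 -> ACC=7
Event 17 (EXEC): [IRQ0] PC=2: IRET -> resume MAIN at PC=1 (depth now 0)
Event 18 (EXEC): [MAIN] PC=1: INC 1 -> ACC=8
Event 19 (INT 0): INT 0 arrives: push (MAIN, PC=2), enter IRQ0 at PC=0 (depth now 1)
Event 20 (EXEC): [IRQ0] PC=0: INC 3 -> ACC=11
Event 21 (INT 0): INT 0 arrives: push (IRQ0, PC=1), enter IRQ0 at PC=0 (depth now 2)
Event 22 (EXEC): [IRQ0] PC=0: INC 3 -> ACC=14
Event 23 (EXEC): [IRQ0] PC=1: DEC 2 -> ACC=12

Answer: IRQ0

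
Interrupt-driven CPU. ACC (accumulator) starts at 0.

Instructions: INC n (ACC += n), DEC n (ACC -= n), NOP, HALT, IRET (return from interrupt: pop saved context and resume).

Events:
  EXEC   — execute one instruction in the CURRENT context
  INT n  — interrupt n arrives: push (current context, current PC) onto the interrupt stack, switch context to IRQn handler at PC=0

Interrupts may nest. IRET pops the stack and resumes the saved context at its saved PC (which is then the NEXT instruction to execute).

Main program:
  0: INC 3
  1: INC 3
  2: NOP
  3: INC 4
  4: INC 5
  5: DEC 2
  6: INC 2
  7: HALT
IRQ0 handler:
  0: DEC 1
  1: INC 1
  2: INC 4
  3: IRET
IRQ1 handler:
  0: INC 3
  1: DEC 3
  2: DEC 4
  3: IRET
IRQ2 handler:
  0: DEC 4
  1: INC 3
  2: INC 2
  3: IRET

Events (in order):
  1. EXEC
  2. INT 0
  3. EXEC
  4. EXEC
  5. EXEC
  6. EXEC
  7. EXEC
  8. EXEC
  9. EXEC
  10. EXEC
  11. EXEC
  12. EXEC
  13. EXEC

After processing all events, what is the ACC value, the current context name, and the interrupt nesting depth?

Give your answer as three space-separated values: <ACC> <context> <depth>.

Event 1 (EXEC): [MAIN] PC=0: INC 3 -> ACC=3
Event 2 (INT 0): INT 0 arrives: push (MAIN, PC=1), enter IRQ0 at PC=0 (depth now 1)
Event 3 (EXEC): [IRQ0] PC=0: DEC 1 -> ACC=2
Event 4 (EXEC): [IRQ0] PC=1: INC 1 -> ACC=3
Event 5 (EXEC): [IRQ0] PC=2: INC 4 -> ACC=7
Event 6 (EXEC): [IRQ0] PC=3: IRET -> resume MAIN at PC=1 (depth now 0)
Event 7 (EXEC): [MAIN] PC=1: INC 3 -> ACC=10
Event 8 (EXEC): [MAIN] PC=2: NOP
Event 9 (EXEC): [MAIN] PC=3: INC 4 -> ACC=14
Event 10 (EXEC): [MAIN] PC=4: INC 5 -> ACC=19
Event 11 (EXEC): [MAIN] PC=5: DEC 2 -> ACC=17
Event 12 (EXEC): [MAIN] PC=6: INC 2 -> ACC=19
Event 13 (EXEC): [MAIN] PC=7: HALT

Answer: 19 MAIN 0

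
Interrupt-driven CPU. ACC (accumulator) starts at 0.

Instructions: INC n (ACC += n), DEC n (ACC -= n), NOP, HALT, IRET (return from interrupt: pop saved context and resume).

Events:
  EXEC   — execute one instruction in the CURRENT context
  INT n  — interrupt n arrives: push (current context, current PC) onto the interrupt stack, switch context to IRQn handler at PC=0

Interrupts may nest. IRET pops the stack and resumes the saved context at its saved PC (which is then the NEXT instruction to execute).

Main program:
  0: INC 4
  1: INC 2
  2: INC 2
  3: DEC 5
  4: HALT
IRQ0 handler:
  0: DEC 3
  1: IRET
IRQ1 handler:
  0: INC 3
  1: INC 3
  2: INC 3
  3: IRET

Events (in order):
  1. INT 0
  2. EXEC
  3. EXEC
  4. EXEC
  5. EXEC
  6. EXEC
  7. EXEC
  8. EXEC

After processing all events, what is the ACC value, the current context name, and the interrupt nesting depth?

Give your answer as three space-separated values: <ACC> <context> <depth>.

Event 1 (INT 0): INT 0 arrives: push (MAIN, PC=0), enter IRQ0 at PC=0 (depth now 1)
Event 2 (EXEC): [IRQ0] PC=0: DEC 3 -> ACC=-3
Event 3 (EXEC): [IRQ0] PC=1: IRET -> resume MAIN at PC=0 (depth now 0)
Event 4 (EXEC): [MAIN] PC=0: INC 4 -> ACC=1
Event 5 (EXEC): [MAIN] PC=1: INC 2 -> ACC=3
Event 6 (EXEC): [MAIN] PC=2: INC 2 -> ACC=5
Event 7 (EXEC): [MAIN] PC=3: DEC 5 -> ACC=0
Event 8 (EXEC): [MAIN] PC=4: HALT

Answer: 0 MAIN 0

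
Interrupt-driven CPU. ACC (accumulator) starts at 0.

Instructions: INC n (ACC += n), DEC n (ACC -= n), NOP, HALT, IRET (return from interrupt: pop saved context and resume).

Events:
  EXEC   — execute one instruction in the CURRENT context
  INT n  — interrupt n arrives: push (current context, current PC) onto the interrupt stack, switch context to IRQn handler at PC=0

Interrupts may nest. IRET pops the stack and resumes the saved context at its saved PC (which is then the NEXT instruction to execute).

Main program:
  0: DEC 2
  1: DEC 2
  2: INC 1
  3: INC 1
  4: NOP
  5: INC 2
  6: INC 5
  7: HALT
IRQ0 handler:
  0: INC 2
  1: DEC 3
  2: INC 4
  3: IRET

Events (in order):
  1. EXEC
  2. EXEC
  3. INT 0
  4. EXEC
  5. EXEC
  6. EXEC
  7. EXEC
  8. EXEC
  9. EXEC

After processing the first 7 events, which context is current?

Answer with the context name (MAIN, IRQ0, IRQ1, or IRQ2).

Event 1 (EXEC): [MAIN] PC=0: DEC 2 -> ACC=-2
Event 2 (EXEC): [MAIN] PC=1: DEC 2 -> ACC=-4
Event 3 (INT 0): INT 0 arrives: push (MAIN, PC=2), enter IRQ0 at PC=0 (depth now 1)
Event 4 (EXEC): [IRQ0] PC=0: INC 2 -> ACC=-2
Event 5 (EXEC): [IRQ0] PC=1: DEC 3 -> ACC=-5
Event 6 (EXEC): [IRQ0] PC=2: INC 4 -> ACC=-1
Event 7 (EXEC): [IRQ0] PC=3: IRET -> resume MAIN at PC=2 (depth now 0)

Answer: MAIN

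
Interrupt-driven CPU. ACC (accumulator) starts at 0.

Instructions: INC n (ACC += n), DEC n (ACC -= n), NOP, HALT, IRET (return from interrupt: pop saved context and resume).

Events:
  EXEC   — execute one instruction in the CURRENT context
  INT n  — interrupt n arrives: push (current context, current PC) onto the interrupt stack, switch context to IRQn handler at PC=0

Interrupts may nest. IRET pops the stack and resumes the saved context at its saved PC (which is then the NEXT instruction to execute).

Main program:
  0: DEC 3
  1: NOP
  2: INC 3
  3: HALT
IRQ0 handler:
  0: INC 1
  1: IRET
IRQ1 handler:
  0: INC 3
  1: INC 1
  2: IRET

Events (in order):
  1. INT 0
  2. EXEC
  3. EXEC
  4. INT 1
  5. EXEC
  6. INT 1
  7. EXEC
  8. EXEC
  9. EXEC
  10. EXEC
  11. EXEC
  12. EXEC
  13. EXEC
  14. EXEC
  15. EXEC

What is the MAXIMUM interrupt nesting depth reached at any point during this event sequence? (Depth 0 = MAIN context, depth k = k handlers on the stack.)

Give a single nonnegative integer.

Event 1 (INT 0): INT 0 arrives: push (MAIN, PC=0), enter IRQ0 at PC=0 (depth now 1) [depth=1]
Event 2 (EXEC): [IRQ0] PC=0: INC 1 -> ACC=1 [depth=1]
Event 3 (EXEC): [IRQ0] PC=1: IRET -> resume MAIN at PC=0 (depth now 0) [depth=0]
Event 4 (INT 1): INT 1 arrives: push (MAIN, PC=0), enter IRQ1 at PC=0 (depth now 1) [depth=1]
Event 5 (EXEC): [IRQ1] PC=0: INC 3 -> ACC=4 [depth=1]
Event 6 (INT 1): INT 1 arrives: push (IRQ1, PC=1), enter IRQ1 at PC=0 (depth now 2) [depth=2]
Event 7 (EXEC): [IRQ1] PC=0: INC 3 -> ACC=7 [depth=2]
Event 8 (EXEC): [IRQ1] PC=1: INC 1 -> ACC=8 [depth=2]
Event 9 (EXEC): [IRQ1] PC=2: IRET -> resume IRQ1 at PC=1 (depth now 1) [depth=1]
Event 10 (EXEC): [IRQ1] PC=1: INC 1 -> ACC=9 [depth=1]
Event 11 (EXEC): [IRQ1] PC=2: IRET -> resume MAIN at PC=0 (depth now 0) [depth=0]
Event 12 (EXEC): [MAIN] PC=0: DEC 3 -> ACC=6 [depth=0]
Event 13 (EXEC): [MAIN] PC=1: NOP [depth=0]
Event 14 (EXEC): [MAIN] PC=2: INC 3 -> ACC=9 [depth=0]
Event 15 (EXEC): [MAIN] PC=3: HALT [depth=0]
Max depth observed: 2

Answer: 2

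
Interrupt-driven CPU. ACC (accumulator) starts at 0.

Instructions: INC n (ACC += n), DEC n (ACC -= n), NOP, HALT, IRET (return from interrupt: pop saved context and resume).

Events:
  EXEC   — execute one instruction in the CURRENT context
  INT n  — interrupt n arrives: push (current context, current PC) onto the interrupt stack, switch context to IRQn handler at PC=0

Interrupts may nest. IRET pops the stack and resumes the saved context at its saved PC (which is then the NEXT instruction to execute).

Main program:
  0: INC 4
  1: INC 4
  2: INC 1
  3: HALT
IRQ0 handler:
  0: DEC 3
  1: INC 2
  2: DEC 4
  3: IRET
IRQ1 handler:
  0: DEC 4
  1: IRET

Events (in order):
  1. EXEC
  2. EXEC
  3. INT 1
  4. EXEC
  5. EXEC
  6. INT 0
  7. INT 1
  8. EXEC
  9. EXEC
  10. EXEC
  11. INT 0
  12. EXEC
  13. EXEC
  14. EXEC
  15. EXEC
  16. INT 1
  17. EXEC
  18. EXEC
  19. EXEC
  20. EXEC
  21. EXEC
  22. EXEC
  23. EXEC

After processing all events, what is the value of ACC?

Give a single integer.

Event 1 (EXEC): [MAIN] PC=0: INC 4 -> ACC=4
Event 2 (EXEC): [MAIN] PC=1: INC 4 -> ACC=8
Event 3 (INT 1): INT 1 arrives: push (MAIN, PC=2), enter IRQ1 at PC=0 (depth now 1)
Event 4 (EXEC): [IRQ1] PC=0: DEC 4 -> ACC=4
Event 5 (EXEC): [IRQ1] PC=1: IRET -> resume MAIN at PC=2 (depth now 0)
Event 6 (INT 0): INT 0 arrives: push (MAIN, PC=2), enter IRQ0 at PC=0 (depth now 1)
Event 7 (INT 1): INT 1 arrives: push (IRQ0, PC=0), enter IRQ1 at PC=0 (depth now 2)
Event 8 (EXEC): [IRQ1] PC=0: DEC 4 -> ACC=0
Event 9 (EXEC): [IRQ1] PC=1: IRET -> resume IRQ0 at PC=0 (depth now 1)
Event 10 (EXEC): [IRQ0] PC=0: DEC 3 -> ACC=-3
Event 11 (INT 0): INT 0 arrives: push (IRQ0, PC=1), enter IRQ0 at PC=0 (depth now 2)
Event 12 (EXEC): [IRQ0] PC=0: DEC 3 -> ACC=-6
Event 13 (EXEC): [IRQ0] PC=1: INC 2 -> ACC=-4
Event 14 (EXEC): [IRQ0] PC=2: DEC 4 -> ACC=-8
Event 15 (EXEC): [IRQ0] PC=3: IRET -> resume IRQ0 at PC=1 (depth now 1)
Event 16 (INT 1): INT 1 arrives: push (IRQ0, PC=1), enter IRQ1 at PC=0 (depth now 2)
Event 17 (EXEC): [IRQ1] PC=0: DEC 4 -> ACC=-12
Event 18 (EXEC): [IRQ1] PC=1: IRET -> resume IRQ0 at PC=1 (depth now 1)
Event 19 (EXEC): [IRQ0] PC=1: INC 2 -> ACC=-10
Event 20 (EXEC): [IRQ0] PC=2: DEC 4 -> ACC=-14
Event 21 (EXEC): [IRQ0] PC=3: IRET -> resume MAIN at PC=2 (depth now 0)
Event 22 (EXEC): [MAIN] PC=2: INC 1 -> ACC=-13
Event 23 (EXEC): [MAIN] PC=3: HALT

Answer: -13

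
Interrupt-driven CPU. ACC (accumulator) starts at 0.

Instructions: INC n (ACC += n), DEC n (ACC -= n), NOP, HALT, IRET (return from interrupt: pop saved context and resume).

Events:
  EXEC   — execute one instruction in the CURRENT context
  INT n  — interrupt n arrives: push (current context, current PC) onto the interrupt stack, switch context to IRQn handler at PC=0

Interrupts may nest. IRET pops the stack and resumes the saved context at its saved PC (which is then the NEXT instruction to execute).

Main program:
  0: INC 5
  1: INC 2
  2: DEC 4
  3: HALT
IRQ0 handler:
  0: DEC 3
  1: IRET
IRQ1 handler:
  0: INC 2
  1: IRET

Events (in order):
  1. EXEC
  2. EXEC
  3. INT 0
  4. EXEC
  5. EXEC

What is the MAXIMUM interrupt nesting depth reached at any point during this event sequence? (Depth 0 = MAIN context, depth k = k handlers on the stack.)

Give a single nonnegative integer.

Event 1 (EXEC): [MAIN] PC=0: INC 5 -> ACC=5 [depth=0]
Event 2 (EXEC): [MAIN] PC=1: INC 2 -> ACC=7 [depth=0]
Event 3 (INT 0): INT 0 arrives: push (MAIN, PC=2), enter IRQ0 at PC=0 (depth now 1) [depth=1]
Event 4 (EXEC): [IRQ0] PC=0: DEC 3 -> ACC=4 [depth=1]
Event 5 (EXEC): [IRQ0] PC=1: IRET -> resume MAIN at PC=2 (depth now 0) [depth=0]
Max depth observed: 1

Answer: 1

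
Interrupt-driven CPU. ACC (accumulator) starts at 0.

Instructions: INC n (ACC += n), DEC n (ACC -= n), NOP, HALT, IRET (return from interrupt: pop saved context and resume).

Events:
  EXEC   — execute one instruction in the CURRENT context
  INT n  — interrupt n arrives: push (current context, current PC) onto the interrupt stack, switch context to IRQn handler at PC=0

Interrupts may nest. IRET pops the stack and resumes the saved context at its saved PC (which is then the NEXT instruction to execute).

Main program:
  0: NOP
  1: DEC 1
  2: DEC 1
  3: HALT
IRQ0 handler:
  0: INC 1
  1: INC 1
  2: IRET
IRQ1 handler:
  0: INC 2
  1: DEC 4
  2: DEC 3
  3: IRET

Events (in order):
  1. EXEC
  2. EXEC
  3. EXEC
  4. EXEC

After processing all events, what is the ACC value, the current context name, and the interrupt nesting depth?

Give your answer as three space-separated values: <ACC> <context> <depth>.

Answer: -2 MAIN 0

Derivation:
Event 1 (EXEC): [MAIN] PC=0: NOP
Event 2 (EXEC): [MAIN] PC=1: DEC 1 -> ACC=-1
Event 3 (EXEC): [MAIN] PC=2: DEC 1 -> ACC=-2
Event 4 (EXEC): [MAIN] PC=3: HALT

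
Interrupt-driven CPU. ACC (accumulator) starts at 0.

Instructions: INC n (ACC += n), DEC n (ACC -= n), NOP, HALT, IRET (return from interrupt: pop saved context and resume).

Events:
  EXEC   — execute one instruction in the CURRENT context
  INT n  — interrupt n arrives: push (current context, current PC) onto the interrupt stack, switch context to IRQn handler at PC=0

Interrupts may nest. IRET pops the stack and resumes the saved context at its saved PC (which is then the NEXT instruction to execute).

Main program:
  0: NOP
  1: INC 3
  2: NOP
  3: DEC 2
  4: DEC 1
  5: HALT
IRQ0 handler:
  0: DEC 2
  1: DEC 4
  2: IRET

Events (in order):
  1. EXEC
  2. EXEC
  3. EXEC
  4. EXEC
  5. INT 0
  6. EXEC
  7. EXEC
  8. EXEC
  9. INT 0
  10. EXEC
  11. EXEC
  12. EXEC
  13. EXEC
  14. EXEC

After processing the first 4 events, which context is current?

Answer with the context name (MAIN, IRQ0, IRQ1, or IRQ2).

Answer: MAIN

Derivation:
Event 1 (EXEC): [MAIN] PC=0: NOP
Event 2 (EXEC): [MAIN] PC=1: INC 3 -> ACC=3
Event 3 (EXEC): [MAIN] PC=2: NOP
Event 4 (EXEC): [MAIN] PC=3: DEC 2 -> ACC=1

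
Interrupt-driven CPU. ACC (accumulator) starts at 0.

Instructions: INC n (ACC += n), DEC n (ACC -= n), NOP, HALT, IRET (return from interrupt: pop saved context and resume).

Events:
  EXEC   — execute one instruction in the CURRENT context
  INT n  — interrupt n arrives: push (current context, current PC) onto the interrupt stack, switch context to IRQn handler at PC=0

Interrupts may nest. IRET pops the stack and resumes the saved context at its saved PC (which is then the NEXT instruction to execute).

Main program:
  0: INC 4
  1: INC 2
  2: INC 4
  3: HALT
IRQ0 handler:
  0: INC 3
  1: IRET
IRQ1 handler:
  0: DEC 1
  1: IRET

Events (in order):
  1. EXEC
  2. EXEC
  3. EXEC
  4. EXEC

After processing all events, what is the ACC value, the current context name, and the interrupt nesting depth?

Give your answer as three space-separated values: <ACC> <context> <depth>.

Event 1 (EXEC): [MAIN] PC=0: INC 4 -> ACC=4
Event 2 (EXEC): [MAIN] PC=1: INC 2 -> ACC=6
Event 3 (EXEC): [MAIN] PC=2: INC 4 -> ACC=10
Event 4 (EXEC): [MAIN] PC=3: HALT

Answer: 10 MAIN 0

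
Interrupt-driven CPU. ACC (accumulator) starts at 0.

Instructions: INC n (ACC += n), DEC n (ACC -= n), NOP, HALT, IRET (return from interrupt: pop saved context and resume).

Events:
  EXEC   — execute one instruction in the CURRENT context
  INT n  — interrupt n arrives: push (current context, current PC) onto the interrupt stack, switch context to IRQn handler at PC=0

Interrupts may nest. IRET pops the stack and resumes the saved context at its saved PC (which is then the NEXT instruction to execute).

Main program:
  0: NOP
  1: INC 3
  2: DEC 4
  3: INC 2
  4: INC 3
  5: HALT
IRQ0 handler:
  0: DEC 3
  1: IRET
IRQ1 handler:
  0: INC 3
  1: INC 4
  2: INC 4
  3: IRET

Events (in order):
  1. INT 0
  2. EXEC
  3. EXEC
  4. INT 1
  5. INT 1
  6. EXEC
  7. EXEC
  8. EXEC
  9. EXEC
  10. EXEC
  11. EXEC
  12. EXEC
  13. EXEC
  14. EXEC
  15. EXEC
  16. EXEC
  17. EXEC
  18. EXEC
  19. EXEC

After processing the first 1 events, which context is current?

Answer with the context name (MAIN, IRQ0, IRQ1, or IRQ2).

Answer: IRQ0

Derivation:
Event 1 (INT 0): INT 0 arrives: push (MAIN, PC=0), enter IRQ0 at PC=0 (depth now 1)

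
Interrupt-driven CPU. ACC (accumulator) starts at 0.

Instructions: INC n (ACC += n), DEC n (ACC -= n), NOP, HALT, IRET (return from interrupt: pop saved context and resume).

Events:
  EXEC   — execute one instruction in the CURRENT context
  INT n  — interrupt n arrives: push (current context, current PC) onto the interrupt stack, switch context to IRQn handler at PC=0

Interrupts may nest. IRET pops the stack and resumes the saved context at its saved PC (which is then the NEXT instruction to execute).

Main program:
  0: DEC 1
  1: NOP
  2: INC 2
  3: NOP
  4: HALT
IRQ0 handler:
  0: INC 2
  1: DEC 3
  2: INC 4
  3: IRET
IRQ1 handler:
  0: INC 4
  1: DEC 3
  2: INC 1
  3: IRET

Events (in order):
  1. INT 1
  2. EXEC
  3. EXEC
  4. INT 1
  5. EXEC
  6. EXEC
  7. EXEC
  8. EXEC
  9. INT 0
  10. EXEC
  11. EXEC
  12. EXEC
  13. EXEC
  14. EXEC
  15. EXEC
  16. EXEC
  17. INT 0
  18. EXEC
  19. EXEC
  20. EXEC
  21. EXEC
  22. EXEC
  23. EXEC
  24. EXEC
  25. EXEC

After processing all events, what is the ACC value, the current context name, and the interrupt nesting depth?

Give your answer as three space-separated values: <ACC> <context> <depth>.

Answer: 11 MAIN 0

Derivation:
Event 1 (INT 1): INT 1 arrives: push (MAIN, PC=0), enter IRQ1 at PC=0 (depth now 1)
Event 2 (EXEC): [IRQ1] PC=0: INC 4 -> ACC=4
Event 3 (EXEC): [IRQ1] PC=1: DEC 3 -> ACC=1
Event 4 (INT 1): INT 1 arrives: push (IRQ1, PC=2), enter IRQ1 at PC=0 (depth now 2)
Event 5 (EXEC): [IRQ1] PC=0: INC 4 -> ACC=5
Event 6 (EXEC): [IRQ1] PC=1: DEC 3 -> ACC=2
Event 7 (EXEC): [IRQ1] PC=2: INC 1 -> ACC=3
Event 8 (EXEC): [IRQ1] PC=3: IRET -> resume IRQ1 at PC=2 (depth now 1)
Event 9 (INT 0): INT 0 arrives: push (IRQ1, PC=2), enter IRQ0 at PC=0 (depth now 2)
Event 10 (EXEC): [IRQ0] PC=0: INC 2 -> ACC=5
Event 11 (EXEC): [IRQ0] PC=1: DEC 3 -> ACC=2
Event 12 (EXEC): [IRQ0] PC=2: INC 4 -> ACC=6
Event 13 (EXEC): [IRQ0] PC=3: IRET -> resume IRQ1 at PC=2 (depth now 1)
Event 14 (EXEC): [IRQ1] PC=2: INC 1 -> ACC=7
Event 15 (EXEC): [IRQ1] PC=3: IRET -> resume MAIN at PC=0 (depth now 0)
Event 16 (EXEC): [MAIN] PC=0: DEC 1 -> ACC=6
Event 17 (INT 0): INT 0 arrives: push (MAIN, PC=1), enter IRQ0 at PC=0 (depth now 1)
Event 18 (EXEC): [IRQ0] PC=0: INC 2 -> ACC=8
Event 19 (EXEC): [IRQ0] PC=1: DEC 3 -> ACC=5
Event 20 (EXEC): [IRQ0] PC=2: INC 4 -> ACC=9
Event 21 (EXEC): [IRQ0] PC=3: IRET -> resume MAIN at PC=1 (depth now 0)
Event 22 (EXEC): [MAIN] PC=1: NOP
Event 23 (EXEC): [MAIN] PC=2: INC 2 -> ACC=11
Event 24 (EXEC): [MAIN] PC=3: NOP
Event 25 (EXEC): [MAIN] PC=4: HALT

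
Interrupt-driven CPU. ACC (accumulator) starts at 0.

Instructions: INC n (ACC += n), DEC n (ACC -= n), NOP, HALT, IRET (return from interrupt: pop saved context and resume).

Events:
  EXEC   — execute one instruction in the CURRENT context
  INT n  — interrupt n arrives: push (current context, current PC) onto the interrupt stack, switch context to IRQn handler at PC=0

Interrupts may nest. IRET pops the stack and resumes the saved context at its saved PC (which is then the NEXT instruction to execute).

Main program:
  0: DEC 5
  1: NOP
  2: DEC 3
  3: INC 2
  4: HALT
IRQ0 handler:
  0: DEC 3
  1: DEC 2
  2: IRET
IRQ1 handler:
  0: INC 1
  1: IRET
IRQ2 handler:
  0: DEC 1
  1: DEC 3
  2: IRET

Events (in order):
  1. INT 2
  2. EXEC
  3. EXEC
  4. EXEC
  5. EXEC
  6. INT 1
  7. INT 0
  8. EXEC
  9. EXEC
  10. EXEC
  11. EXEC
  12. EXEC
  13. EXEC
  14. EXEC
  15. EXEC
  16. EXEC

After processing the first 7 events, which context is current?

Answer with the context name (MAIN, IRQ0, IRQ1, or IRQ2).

Event 1 (INT 2): INT 2 arrives: push (MAIN, PC=0), enter IRQ2 at PC=0 (depth now 1)
Event 2 (EXEC): [IRQ2] PC=0: DEC 1 -> ACC=-1
Event 3 (EXEC): [IRQ2] PC=1: DEC 3 -> ACC=-4
Event 4 (EXEC): [IRQ2] PC=2: IRET -> resume MAIN at PC=0 (depth now 0)
Event 5 (EXEC): [MAIN] PC=0: DEC 5 -> ACC=-9
Event 6 (INT 1): INT 1 arrives: push (MAIN, PC=1), enter IRQ1 at PC=0 (depth now 1)
Event 7 (INT 0): INT 0 arrives: push (IRQ1, PC=0), enter IRQ0 at PC=0 (depth now 2)

Answer: IRQ0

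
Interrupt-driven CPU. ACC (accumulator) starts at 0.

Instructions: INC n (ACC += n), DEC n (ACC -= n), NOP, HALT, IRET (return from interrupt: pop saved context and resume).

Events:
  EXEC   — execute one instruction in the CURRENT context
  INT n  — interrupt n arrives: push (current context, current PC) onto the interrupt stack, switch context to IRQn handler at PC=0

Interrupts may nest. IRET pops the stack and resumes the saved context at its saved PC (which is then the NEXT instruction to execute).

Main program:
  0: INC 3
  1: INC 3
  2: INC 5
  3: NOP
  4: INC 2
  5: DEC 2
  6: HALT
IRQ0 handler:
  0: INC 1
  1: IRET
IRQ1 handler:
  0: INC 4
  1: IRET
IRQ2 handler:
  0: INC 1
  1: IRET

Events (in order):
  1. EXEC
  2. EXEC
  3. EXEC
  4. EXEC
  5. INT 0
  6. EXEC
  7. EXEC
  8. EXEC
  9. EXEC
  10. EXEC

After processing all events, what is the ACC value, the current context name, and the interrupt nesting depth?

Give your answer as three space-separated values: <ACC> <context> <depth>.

Event 1 (EXEC): [MAIN] PC=0: INC 3 -> ACC=3
Event 2 (EXEC): [MAIN] PC=1: INC 3 -> ACC=6
Event 3 (EXEC): [MAIN] PC=2: INC 5 -> ACC=11
Event 4 (EXEC): [MAIN] PC=3: NOP
Event 5 (INT 0): INT 0 arrives: push (MAIN, PC=4), enter IRQ0 at PC=0 (depth now 1)
Event 6 (EXEC): [IRQ0] PC=0: INC 1 -> ACC=12
Event 7 (EXEC): [IRQ0] PC=1: IRET -> resume MAIN at PC=4 (depth now 0)
Event 8 (EXEC): [MAIN] PC=4: INC 2 -> ACC=14
Event 9 (EXEC): [MAIN] PC=5: DEC 2 -> ACC=12
Event 10 (EXEC): [MAIN] PC=6: HALT

Answer: 12 MAIN 0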